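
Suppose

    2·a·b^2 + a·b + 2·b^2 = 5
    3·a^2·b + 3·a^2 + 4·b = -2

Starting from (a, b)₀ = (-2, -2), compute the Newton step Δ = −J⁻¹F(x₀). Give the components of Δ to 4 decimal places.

(1.5000, 0.0000)

At (-2, -2): F = (-9.0000, -18.0000).
Jacobian J = [[2·b^2 + b, 4·a·b + a + 4·b], [6·a·b + 6·a, 3·a^2 + 4]].
At the point, J = [[6.0000, 6.0000], [12.0000, 16.0000]] (det J = 24.0000).
Solving J·Δ = −F gives Δ = (1.5000, 0.0000).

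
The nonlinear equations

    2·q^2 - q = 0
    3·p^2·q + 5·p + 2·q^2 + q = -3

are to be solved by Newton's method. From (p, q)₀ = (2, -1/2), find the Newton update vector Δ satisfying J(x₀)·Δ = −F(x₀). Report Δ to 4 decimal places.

At (2, -1/2): F = (1.0000, 7.0000).
Jacobian J = [[0, 4·q - 1], [6·p·q + 5, 3·p^2 + 4·q + 1]].
At the point, J = [[0.0000, -3.0000], [-1.0000, 11.0000]] (det J = -3.0000).
Solving J·Δ = −F gives Δ = (10.6667, 0.3333).

(10.6667, 0.3333)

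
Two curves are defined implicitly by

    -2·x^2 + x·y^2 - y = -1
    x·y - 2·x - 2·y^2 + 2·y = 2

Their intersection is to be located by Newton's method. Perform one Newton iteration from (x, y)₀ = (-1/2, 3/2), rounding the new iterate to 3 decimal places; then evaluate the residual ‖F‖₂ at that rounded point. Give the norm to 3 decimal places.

At (-1/2, 3/2): F = (-2.125, -3.250).
Jacobian J = [[-4·x + y^2, 2·x·y - 1], [y - 2, x - 4·y + 2]].
At the point, J = [[4.250, -2.500], [-0.500, -4.500]] (det J = -20.375).
Solving J·Δ = −F gives Δ = (0.071, -0.730).
Then the next iterate is (x, y)₁ = (-0.429, 0.770).
Re-evaluating at (-0.429, 0.770): F = (-0.39244, -1.11813), so ‖F‖₂ = 1.185.

1.185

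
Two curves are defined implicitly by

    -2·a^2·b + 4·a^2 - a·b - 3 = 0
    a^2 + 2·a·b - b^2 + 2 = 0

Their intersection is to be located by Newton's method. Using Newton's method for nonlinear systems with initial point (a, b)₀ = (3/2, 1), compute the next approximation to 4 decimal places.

(0.4286, 0.1071)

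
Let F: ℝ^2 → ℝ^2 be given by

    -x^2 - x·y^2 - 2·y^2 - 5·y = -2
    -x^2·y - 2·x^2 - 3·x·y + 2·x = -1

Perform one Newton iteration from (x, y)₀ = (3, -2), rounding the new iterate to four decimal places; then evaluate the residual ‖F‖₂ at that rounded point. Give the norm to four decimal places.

26.6537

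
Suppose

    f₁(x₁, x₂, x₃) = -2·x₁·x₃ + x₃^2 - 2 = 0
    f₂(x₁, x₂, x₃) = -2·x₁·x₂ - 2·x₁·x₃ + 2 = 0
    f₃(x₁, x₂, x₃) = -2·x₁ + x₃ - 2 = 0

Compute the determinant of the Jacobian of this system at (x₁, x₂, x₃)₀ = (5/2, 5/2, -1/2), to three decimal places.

J = [[-2·x₃, 0, -2·x₁ + 2·x₃], [-2·x₂ - 2·x₃, -2·x₁, -2·x₁], [-2, 0, 1]].
At the point, J = [[1.000, 0.000, -6.000], [-4.000, -5.000, -5.000], [-2.000, 0.000, 1.000]].
det J = 55.000.

55.000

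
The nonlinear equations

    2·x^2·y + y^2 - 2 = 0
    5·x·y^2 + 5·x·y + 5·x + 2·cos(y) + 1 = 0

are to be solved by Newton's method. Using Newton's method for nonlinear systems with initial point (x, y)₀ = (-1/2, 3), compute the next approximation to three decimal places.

(-0.290, 1.887)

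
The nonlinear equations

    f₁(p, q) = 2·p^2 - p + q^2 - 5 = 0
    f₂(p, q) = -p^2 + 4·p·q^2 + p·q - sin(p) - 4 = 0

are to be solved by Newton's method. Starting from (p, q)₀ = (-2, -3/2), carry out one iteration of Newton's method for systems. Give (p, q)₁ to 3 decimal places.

(-1.425, -0.807)

At (-2, -3/2): F = (7.250, -22.09070).
Jacobian J = [[4·p - 1, 2·q], [-2·p + 4·q^2 + q - cos(p), 8·p·q + p]].
At the point, J = [[-9.000, -3.000], [11.91615, 22.000]] (det J = -162.25156).
Solving J·Δ = −F gives Δ = (0.575, 0.693).
Then the next iterate is (p, q)₁ = (-1.425, -0.807).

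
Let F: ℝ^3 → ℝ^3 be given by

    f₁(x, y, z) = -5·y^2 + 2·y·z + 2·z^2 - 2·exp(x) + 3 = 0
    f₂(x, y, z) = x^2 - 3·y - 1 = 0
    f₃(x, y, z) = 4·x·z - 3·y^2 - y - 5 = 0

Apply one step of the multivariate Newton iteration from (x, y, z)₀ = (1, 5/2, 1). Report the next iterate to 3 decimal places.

(-0.581, -1.054, -6.073)

At (1, 5/2, 1): F = (-26.68656, -7.500, -22.250).
Jacobian J = [[-2·exp(x), -10·y + 2·z, 2·y + 4·z], [2·x, -3, 0], [4·z, -6·y - 1, 4·x]].
At the point, J = [[-5.43656, -23.000, 9.000], [2.000, -3.000, 0.000], [4.000, -16.000, 4.000]] (det J = 69.23876).
Solving J·Δ = −F gives Δ = (-1.581, -3.554, -7.073).
Then the next iterate is (x, y, z)₁ = (-0.581, -1.054, -6.073).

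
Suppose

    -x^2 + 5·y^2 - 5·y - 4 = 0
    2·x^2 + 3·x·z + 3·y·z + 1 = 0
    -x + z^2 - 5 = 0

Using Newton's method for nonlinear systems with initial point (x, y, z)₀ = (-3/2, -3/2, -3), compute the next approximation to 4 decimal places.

At (-3/2, -3/2, -3): F = (12.5000, 32.5000, 5.5000).
Jacobian J = [[-2·x, 10·y - 5, 0], [4·x + 3·z, 3·z, 3·x + 3·y], [-1, 0, 2·z]].
At the point, J = [[3.0000, -20.0000, 0.0000], [-15.0000, -9.0000, -9.0000], [-1.0000, 0.0000, -6.0000]] (det J = 1782.0000).
Solving J·Δ = −F gives Δ = (1.2542, 0.8131, 0.7076).
Then the next iterate is (x, y, z)₁ = (-0.2458, -0.6869, -2.2924).

(-0.2458, -0.6869, -2.2924)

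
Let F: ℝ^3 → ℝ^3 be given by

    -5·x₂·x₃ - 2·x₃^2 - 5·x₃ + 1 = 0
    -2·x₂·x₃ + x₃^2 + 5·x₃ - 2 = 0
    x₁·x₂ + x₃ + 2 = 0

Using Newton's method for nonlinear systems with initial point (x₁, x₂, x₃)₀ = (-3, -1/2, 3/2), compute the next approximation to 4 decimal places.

(4.1774, -0.3562, 0.5202)

At (-3, -1/2, 3/2): F = (-7.2500, 9.2500, 5.0000).
Jacobian J = [[0, -5·x₃, -5·x₂ - 4·x₃ - 5], [0, -2·x₃, -2·x₂ + 2·x₃ + 5], [x₂, x₁, 1]].
At the point, J = [[0.0000, -7.5000, -8.5000], [0.0000, -3.0000, 9.0000], [-0.5000, -3.0000, 1.0000]] (det J = 46.5000).
Solving J·Δ = −F gives Δ = (7.1774, 0.1438, -0.9798).
Then the next iterate is (x₁, x₂, x₃)₁ = (4.1774, -0.3562, 0.5202).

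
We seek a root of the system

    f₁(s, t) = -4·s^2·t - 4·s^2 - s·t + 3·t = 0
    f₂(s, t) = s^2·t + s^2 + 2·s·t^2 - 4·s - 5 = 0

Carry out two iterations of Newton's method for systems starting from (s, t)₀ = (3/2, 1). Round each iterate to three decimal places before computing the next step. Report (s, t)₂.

At (3/2, 1): F = (-16.500, -3.500).
Jacobian J = [[-8·s·t - 8·s - t, -4·s^2 - s + 3], [2·s·t + 2·s + 2·t^2 - 4, s^2 + 4·s·t]].
At the point, J = [[-25.000, -7.500], [4.000, 8.250]] (det J = -176.250).
Solving J·Δ = −F gives Δ = (-0.921, 0.871).
Then the next iterate is (s, t)₁ = (0.579, 1.871).
Round to (0.579, 1.871) and repeat: F = (0.67978, -2.29978), J = [[-15.16947, 1.08004], [6.32590, 4.66848]].
Δ = (0.073, 0.394), so (s, t)₂ = (0.652, 2.265).

(0.652, 2.265)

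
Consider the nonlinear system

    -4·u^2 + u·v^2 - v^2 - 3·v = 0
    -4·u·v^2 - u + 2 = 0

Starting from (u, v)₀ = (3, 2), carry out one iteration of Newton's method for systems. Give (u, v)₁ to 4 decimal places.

(1.2038, 1.6153)

At (3, 2): F = (-34.0000, -49.0000).
Jacobian J = [[-8·u + v^2, 2·u·v - 2·v - 3], [-4·v^2 - 1, -8·u·v]].
At the point, J = [[-20.0000, 5.0000], [-17.0000, -48.0000]] (det J = 1045.0000).
Solving J·Δ = −F gives Δ = (-1.7962, -0.3847).
Then the next iterate is (u, v)₁ = (1.2038, 1.6153).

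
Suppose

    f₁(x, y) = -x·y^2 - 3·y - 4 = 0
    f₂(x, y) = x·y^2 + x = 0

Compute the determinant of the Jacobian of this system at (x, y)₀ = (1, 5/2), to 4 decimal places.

26.7500

J = [[-y^2, -2·x·y - 3], [y^2 + 1, 2·x·y]].
At the point, J = [[-6.2500, -8.0000], [7.2500, 5.0000]].
det J = 26.7500.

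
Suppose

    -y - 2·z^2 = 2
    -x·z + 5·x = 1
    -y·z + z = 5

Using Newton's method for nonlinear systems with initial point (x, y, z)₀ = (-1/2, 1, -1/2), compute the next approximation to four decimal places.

(-0.4318, 11.0000, 6.2500)

At (-1/2, 1, -1/2): F = (-3.5000, -3.7500, -5.0000).
Jacobian J = [[0, -1, -4·z], [-z + 5, 0, -x], [0, -z, -y + 1]].
At the point, J = [[0.0000, -1.0000, 2.0000], [5.5000, 0.0000, 0.5000], [0.0000, 0.5000, 0.0000]] (det J = 5.5000).
Solving J·Δ = −F gives Δ = (0.0682, 10.0000, 6.7500).
Then the next iterate is (x, y, z)₁ = (-0.4318, 11.0000, 6.2500).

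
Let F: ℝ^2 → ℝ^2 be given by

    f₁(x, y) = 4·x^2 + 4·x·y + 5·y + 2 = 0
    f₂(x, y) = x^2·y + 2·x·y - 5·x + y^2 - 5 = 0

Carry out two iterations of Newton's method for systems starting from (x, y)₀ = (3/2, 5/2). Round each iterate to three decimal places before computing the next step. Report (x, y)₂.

(-1.694, 1.719)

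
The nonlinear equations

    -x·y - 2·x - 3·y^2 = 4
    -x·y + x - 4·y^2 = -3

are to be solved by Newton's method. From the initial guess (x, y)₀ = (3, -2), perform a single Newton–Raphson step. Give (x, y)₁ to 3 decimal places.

(-3.370, -0.222)

At (3, -2): F = (-16.000, -4.000).
Jacobian J = [[-y - 2, -x - 6·y], [-y + 1, -x - 8·y]].
At the point, J = [[0.000, 9.000], [3.000, 13.000]] (det J = -27.000).
Solving J·Δ = −F gives Δ = (-6.370, 1.778).
Then the next iterate is (x, y)₁ = (-3.370, -0.222).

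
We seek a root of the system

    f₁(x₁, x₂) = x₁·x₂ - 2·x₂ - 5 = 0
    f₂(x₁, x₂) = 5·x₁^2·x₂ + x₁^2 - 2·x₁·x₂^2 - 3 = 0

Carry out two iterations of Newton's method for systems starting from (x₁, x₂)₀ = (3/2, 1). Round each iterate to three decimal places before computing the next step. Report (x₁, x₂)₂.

(1.173, -6.305)

At (3/2, 1): F = (-5.500, 7.500).
Jacobian J = [[x₂, x₁ - 2], [10·x₁·x₂ + 2·x₁ - 2·x₂^2, 5·x₁^2 - 4·x₁·x₂]].
At the point, J = [[1.000, -0.500], [16.000, 5.250]] (det J = 13.250).
Solving J·Δ = −F gives Δ = (1.896, -7.208).
Then the next iterate is (x₁, x₂)₁ = (3.396, -6.208).
Round to (3.396, -6.208) and repeat: F = (-13.66637, -611.20447), J = [[-6.208, 1.396], [-281.11021, 141.99355]].
Δ = (-2.223, -0.097), so (x₁, x₂)₂ = (1.173, -6.305).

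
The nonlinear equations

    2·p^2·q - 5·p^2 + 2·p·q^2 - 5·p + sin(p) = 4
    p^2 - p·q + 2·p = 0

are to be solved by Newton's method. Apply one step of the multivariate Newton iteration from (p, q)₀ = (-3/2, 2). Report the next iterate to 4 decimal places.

(-1.5557, 0.3886)

At (-3/2, 2): F = (-11.747495, 2.2500).
Jacobian J = [[4·p·q - 10·p + 2·q^2 + cos(p) - 5, 2·p^2 + 4·p·q], [2·p - q + 2, -p]].
At the point, J = [[6.070737, -7.5000], [-3.0000, 1.5000]] (det J = -13.393894).
Solving J·Δ = −F gives Δ = (-0.0557, -1.6114).
Then the next iterate is (p, q)₁ = (-1.5557, 0.3886).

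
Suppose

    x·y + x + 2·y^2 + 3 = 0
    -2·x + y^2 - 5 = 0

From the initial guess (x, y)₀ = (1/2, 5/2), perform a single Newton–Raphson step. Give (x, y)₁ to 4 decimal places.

At (1/2, 5/2): F = (17.2500, 0.2500).
Jacobian J = [[y + 1, x + 4·y], [-2, 2·y]].
At the point, J = [[3.5000, 10.5000], [-2.0000, 5.0000]] (det J = 38.5000).
Solving J·Δ = −F gives Δ = (-2.1721, -0.9188).
Then the next iterate is (x, y)₁ = (-1.6721, 1.5812).

(-1.6721, 1.5812)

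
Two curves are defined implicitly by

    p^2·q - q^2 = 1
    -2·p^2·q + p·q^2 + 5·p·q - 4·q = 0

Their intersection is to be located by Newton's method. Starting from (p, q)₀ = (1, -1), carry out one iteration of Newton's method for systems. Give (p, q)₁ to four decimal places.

(0.5000, -0.3333)

At (1, -1): F = (-3.0000, 2.0000).
Jacobian J = [[2·p·q, p^2 - 2·q], [-4·p·q + q^2 + 5·q, -2·p^2 + 2·p·q + 5·p - 4]].
At the point, J = [[-2.0000, 3.0000], [0.0000, -3.0000]] (det J = 6.0000).
Solving J·Δ = −F gives Δ = (-0.5000, 0.6667).
Then the next iterate is (p, q)₁ = (0.5000, -0.3333).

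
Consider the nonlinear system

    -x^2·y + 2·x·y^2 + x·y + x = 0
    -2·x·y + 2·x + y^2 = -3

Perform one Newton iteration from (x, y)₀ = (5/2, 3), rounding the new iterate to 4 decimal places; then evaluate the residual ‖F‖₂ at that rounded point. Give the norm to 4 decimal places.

At (5/2, 3): F = (36.2500, 2.0000).
Jacobian J = [[-2·x·y + 2·y^2 + y + 1, -x^2 + 4·x·y + x], [-2·y + 2, -2·x + 2·y]].
At the point, J = [[7.0000, 26.2500], [-4.0000, 1.0000]] (det J = 112.0000).
Solving J·Δ = −F gives Δ = (0.1451, -1.4196).
Then the next iterate is (x, y)₁ = (2.6451, 1.5804).
Re-evaluating at (2.6451, 1.5804): F = (8.981205, 2.427232), so ‖F‖₂ = 9.3034.

9.3034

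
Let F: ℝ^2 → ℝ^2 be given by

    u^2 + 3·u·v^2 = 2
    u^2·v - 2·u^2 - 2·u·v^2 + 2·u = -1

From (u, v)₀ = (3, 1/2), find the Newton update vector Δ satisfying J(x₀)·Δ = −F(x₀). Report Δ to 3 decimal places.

At (3, 1/2): F = (9.250, -8.000).
Jacobian J = [[2·u + 3·v^2, 6·u·v], [2·u·v - 4·u - 2·v^2 + 2, u^2 - 4·u·v]].
At the point, J = [[6.750, 9.000], [-7.500, 3.000]] (det J = 87.750).
Solving J·Δ = −F gives Δ = (-1.137, -0.175).

(-1.137, -0.175)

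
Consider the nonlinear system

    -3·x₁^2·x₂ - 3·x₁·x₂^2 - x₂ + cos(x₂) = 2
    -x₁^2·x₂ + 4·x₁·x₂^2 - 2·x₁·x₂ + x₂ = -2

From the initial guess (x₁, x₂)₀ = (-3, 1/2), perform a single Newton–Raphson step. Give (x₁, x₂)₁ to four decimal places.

At (-3, 1/2): F = (-12.872417, -2.0000).
Jacobian J = [[-6·x₁·x₂ - 3·x₂^2, -3·x₁^2 - 6·x₁·x₂ - sin(x₂) - 1], [-2·x₁·x₂ + 4·x₂^2 - 2·x₂, -x₁^2 + 8·x₁·x₂ - 2·x₁ + 1]].
At the point, J = [[8.2500, -19.479426], [3.0000, -14.0000]] (det J = -57.061723).
Solving J·Δ = −F gives Δ = (2.4755, 0.3876).
Then the next iterate is (x₁, x₂)₁ = (-0.5245, 0.8876).

(-0.5245, 0.8876)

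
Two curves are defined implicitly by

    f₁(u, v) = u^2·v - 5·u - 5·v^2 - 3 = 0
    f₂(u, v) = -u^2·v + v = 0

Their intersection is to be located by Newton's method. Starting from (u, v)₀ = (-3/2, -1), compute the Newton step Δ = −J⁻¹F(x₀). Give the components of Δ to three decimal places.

At (-3/2, -1): F = (-2.750, 1.250).
Jacobian J = [[2·u·v - 5, u^2 - 10·v], [-2·u·v, -u^2 + 1]].
At the point, J = [[-2.000, 12.250], [-3.000, -1.250]] (det J = 39.250).
Solving J·Δ = −F gives Δ = (0.303, 0.274).

(0.303, 0.274)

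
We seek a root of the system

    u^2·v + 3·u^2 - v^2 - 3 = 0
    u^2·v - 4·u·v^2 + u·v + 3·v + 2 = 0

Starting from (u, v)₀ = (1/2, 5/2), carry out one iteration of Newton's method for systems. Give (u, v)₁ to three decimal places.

At (1/2, 5/2): F = (-7.875, -1.125).
Jacobian J = [[2·u·v + 6·u, u^2 - 2·v], [2·u·v - 4·v^2 + v, u^2 - 8·u·v + u + 3]].
At the point, J = [[5.500, -4.750], [-20.000, -6.250]] (det J = -129.375).
Solving J·Δ = −F gives Δ = (0.339, -1.265).
Then the next iterate is (u, v)₁ = (0.839, 1.235).

(0.839, 1.235)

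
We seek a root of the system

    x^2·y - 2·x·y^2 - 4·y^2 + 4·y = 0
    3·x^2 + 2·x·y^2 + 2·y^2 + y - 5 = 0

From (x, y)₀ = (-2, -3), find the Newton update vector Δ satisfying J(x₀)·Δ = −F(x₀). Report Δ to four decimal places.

At (-2, -3): F = (-24.0000, -14.0000).
Jacobian J = [[2·x·y - 2·y^2, x^2 - 4·x·y - 8·y + 4], [6·x + 2·y^2, 4·x·y + 4·y + 1]].
At the point, J = [[-6.0000, 8.0000], [6.0000, 13.0000]] (det J = -126.0000).
Solving J·Δ = −F gives Δ = (-1.5873, 1.8095).

(-1.5873, 1.8095)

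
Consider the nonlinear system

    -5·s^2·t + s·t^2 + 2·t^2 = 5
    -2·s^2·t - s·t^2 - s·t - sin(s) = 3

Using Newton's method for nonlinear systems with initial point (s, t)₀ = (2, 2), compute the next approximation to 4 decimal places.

(1.2979, 1.0692)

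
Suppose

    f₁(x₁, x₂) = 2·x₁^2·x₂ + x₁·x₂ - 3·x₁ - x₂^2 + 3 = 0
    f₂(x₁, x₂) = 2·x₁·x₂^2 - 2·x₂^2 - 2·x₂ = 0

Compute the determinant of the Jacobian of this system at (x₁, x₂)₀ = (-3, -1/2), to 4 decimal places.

7.0000

J = [[4·x₁·x₂ + x₂ - 3, 2·x₁^2 + x₁ - 2·x₂], [2·x₂^2, 4·x₁·x₂ - 4·x₂ - 2]].
At the point, J = [[2.5000, 16.0000], [0.5000, 6.0000]].
det J = 7.0000.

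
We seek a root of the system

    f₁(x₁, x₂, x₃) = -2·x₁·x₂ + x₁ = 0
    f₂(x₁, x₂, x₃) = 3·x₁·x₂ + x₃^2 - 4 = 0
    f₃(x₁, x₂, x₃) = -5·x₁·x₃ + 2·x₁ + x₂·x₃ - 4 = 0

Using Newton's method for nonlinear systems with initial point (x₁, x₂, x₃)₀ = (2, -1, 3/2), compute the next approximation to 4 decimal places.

(10.5926, 6.9444, -3.2130)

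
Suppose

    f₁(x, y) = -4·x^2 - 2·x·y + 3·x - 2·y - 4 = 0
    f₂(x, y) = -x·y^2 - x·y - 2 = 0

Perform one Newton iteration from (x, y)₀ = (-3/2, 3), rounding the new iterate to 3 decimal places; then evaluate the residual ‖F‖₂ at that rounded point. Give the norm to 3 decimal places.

11.315

At (-3/2, 3): F = (-14.500, 16.000).
Jacobian J = [[-8·x - 2·y + 3, -2·x - 2], [-y^2 - y, -2·x·y - x]].
At the point, J = [[9.000, 1.000], [-12.000, 10.500]] (det J = 106.500).
Solving J·Δ = −F gives Δ = (1.580, 0.282).
Then the next iterate is (x, y)₁ = (0.080, 3.282).
Re-evaluating at (0.080, 3.282): F = (-10.87472, -3.12428), so ‖F‖₂ = 11.315.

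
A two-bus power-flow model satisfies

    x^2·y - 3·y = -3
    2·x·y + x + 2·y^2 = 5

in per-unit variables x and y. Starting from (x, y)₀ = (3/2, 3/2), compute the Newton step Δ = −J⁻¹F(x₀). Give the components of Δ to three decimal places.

(-0.483, -0.397)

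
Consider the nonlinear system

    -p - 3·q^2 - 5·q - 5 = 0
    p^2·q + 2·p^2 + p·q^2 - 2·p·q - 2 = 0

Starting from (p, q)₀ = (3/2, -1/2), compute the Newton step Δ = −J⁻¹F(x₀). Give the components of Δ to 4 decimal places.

(-1.2500, -1.7500)

At (3/2, -1/2): F = (-4.7500, 3.2500).
Jacobian J = [[-1, -6·q - 5], [2·p·q + 4·p + q^2 - 2·q, p^2 + 2·p·q - 2·p]].
At the point, J = [[-1.0000, -2.0000], [5.7500, -2.2500]] (det J = 13.7500).
Solving J·Δ = −F gives Δ = (-1.2500, -1.7500).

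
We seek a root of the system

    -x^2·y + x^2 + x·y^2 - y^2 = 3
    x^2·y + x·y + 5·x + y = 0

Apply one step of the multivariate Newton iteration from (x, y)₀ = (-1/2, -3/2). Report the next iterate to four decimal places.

(0.0175, -0.1166)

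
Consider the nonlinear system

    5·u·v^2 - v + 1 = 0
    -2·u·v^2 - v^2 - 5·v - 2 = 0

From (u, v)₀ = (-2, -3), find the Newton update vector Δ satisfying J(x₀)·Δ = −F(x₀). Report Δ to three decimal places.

At (-2, -3): F = (-86.000, 40.000).
Jacobian J = [[5·v^2, 10·u·v - 1], [-2·v^2, -4·u·v - 2·v - 5]].
At the point, J = [[45.000, 59.000], [-18.000, -23.000]] (det J = 27.000).
Solving J·Δ = −F gives Δ = (14.148, -9.333).

(14.148, -9.333)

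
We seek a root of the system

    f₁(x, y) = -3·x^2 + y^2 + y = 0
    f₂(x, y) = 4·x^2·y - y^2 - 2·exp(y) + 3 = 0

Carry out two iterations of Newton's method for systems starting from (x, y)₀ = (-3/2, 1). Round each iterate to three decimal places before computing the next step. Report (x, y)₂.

At (-3/2, 1): F = (-4.750, 5.56344).
Jacobian J = [[-6·x, 2·y + 1], [8·x·y, 4·x^2 - 2·y - 2·exp(y)]].
At the point, J = [[9.000, 3.000], [-12.000, 1.56344]] (det J = 50.07093).
Solving J·Δ = −F gives Δ = (0.482, 0.138).
Then the next iterate is (x, y)₁ = (-1.018, 1.138).
Round to (-1.018, 1.138) and repeat: F = (-0.67593, 0.18126), J = [[6.108, 3.276], [-9.26787, -4.37175]].
Δ = (-0.645, 1.410), so (x, y)₂ = (-1.663, 2.548).

(-1.663, 2.548)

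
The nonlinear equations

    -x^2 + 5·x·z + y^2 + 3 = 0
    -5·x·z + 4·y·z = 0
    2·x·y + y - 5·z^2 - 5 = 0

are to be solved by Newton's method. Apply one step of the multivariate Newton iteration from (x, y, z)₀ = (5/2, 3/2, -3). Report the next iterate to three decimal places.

(1.480, 1.001, -1.432)

At (5/2, 3/2, -3): F = (-38.500, 19.500, -41.000).
Jacobian J = [[-2·x + 5·z, 2·y, 5·x], [-5·z, 4·z, -5·x + 4·y], [2·y, 2·x + 1, -10·z]].
At the point, J = [[-20.000, 3.000, 12.500], [15.000, -12.000, -6.500], [3.000, 6.000, 30.000]] (det J = 6586.500).
Solving J·Δ = −F gives Δ = (-1.020, -0.499, 1.568).
Then the next iterate is (x, y, z)₁ = (1.480, 1.001, -1.432).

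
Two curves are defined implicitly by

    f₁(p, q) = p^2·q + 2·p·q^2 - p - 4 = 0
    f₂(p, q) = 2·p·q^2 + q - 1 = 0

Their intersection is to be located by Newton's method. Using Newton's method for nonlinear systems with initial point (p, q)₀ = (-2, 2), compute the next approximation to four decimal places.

At (-2, 2): F = (-10.0000, -15.0000).
Jacobian J = [[2·p·q + 2·q^2 - 1, p^2 + 4·p·q], [2·q^2, 4·p·q + 1]].
At the point, J = [[-1.0000, -12.0000], [8.0000, -15.0000]] (det J = 111.0000).
Solving J·Δ = −F gives Δ = (0.2703, -0.8559).
Then the next iterate is (p, q)₁ = (-1.7297, 1.1441).

(-1.7297, 1.1441)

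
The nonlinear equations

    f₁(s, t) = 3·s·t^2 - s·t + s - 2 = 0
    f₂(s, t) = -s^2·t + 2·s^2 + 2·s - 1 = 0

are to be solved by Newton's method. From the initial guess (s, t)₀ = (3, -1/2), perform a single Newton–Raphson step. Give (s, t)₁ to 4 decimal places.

(1.4367, -0.3973)

At (3, -1/2): F = (4.7500, 27.5000).
Jacobian J = [[3·t^2 - t + 1, 6·s·t - s], [-2·s·t + 4·s + 2, -s^2]].
At the point, J = [[2.2500, -12.0000], [17.0000, -9.0000]] (det J = 183.7500).
Solving J·Δ = −F gives Δ = (-1.5633, 0.1027).
Then the next iterate is (s, t)₁ = (1.4367, -0.3973).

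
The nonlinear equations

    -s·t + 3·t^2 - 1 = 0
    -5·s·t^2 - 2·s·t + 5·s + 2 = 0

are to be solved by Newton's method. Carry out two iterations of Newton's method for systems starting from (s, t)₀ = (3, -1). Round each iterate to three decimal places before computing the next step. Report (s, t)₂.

(-8.454, -2.480)

At (3, -1): F = (5.000, 8.000).
Jacobian J = [[-t, -s + 6·t], [-5·t^2 - 2·t + 5, -10·s·t - 2·s]].
At the point, J = [[1.000, -9.000], [2.000, 24.000]] (det J = 42.000).
Solving J·Δ = −F gives Δ = (-4.571, 0.048).
Then the next iterate is (s, t)₁ = (-1.571, -0.952).
Round to (-1.571, -0.952) and repeat: F = (0.22332, -1.72717), J = [[0.952, -4.141], [2.37248, -11.81392]].
Δ = (-6.883, -1.528), so (s, t)₂ = (-8.454, -2.480).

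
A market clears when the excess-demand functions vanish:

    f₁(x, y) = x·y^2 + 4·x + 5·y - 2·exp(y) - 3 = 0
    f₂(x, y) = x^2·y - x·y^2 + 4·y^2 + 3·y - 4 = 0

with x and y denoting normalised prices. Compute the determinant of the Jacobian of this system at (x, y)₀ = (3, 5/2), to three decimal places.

212.444

J = [[y^2 + 4, 2·x·y - 2·exp(y) + 5], [2·x·y - y^2, x^2 - 2·x·y + 8·y + 3]].
At the point, J = [[10.250, -4.36499], [8.750, 17.000]].
det J = 212.444.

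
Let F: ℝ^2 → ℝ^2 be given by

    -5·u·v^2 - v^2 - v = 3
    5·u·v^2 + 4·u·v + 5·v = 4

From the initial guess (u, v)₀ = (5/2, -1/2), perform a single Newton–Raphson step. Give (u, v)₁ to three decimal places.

(-11.900, -1.470)

At (5/2, -1/2): F = (-5.875, -8.375).
Jacobian J = [[-5·v^2, -10·u·v - 2·v - 1], [5·v^2 + 4·v, 10·u·v + 4·u + 5]].
At the point, J = [[-1.250, 12.500], [-0.750, 2.500]] (det J = 6.250).
Solving J·Δ = −F gives Δ = (-14.400, -0.970).
Then the next iterate is (u, v)₁ = (-11.900, -1.470).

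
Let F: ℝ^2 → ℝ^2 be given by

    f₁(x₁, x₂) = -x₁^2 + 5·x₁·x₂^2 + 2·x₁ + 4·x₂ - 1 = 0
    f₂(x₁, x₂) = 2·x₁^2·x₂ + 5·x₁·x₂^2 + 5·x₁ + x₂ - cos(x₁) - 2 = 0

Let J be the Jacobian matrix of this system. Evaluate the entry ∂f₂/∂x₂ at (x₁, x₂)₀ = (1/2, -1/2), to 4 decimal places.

-1.0000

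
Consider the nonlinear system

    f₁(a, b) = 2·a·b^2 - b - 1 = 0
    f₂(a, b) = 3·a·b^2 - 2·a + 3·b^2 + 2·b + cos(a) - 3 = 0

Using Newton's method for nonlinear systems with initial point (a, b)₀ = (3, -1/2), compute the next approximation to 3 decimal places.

At (3, -1/2): F = (1.000, -7.98999).
Jacobian J = [[2·b^2, 4·a·b - 1], [3·b^2 - sin(a) - 2, 6·a·b + 6·b + 2]].
At the point, J = [[0.500, -7.000], [-1.39112, -10.000]] (det J = -14.73784).
Solving J·Δ = −F gives Δ = (-4.474, -0.177).
Then the next iterate is (a, b)₁ = (-1.474, -0.677).

(-1.474, -0.677)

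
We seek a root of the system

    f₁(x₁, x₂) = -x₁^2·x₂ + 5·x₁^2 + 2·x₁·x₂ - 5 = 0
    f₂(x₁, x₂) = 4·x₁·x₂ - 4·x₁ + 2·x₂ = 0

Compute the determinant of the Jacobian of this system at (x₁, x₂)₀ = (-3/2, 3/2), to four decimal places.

40.5000

J = [[-2·x₁·x₂ + 10·x₁ + 2·x₂, -x₁^2 + 2·x₁], [4·x₂ - 4, 4·x₁ + 2]].
At the point, J = [[-7.5000, -5.2500], [2.0000, -4.0000]].
det J = 40.5000.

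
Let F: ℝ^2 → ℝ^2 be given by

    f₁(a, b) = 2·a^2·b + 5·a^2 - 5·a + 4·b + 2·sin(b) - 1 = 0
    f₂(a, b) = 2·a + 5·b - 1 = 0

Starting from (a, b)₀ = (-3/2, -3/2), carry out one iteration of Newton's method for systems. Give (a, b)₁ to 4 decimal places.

(0.0827, 0.1669)

At (-3/2, -3/2): F = (3.005010, -11.5000).
Jacobian J = [[4·a·b + 10·a - 5, 2·a^2 + 2·cos(b) + 4], [2, 5]].
At the point, J = [[-11.0000, 8.641474], [2.0000, 5.0000]] (det J = -72.282949).
Solving J·Δ = −F gives Δ = (1.5827, 1.6669).
Then the next iterate is (a, b)₁ = (0.0827, 0.1669).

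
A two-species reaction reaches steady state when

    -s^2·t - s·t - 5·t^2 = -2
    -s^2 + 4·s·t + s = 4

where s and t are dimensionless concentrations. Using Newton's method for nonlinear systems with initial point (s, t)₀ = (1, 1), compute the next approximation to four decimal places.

(1.8333, 0.3750)

At (1, 1): F = (-5.0000, 0.0000).
Jacobian J = [[-2·s·t - t, -s^2 - s - 10·t], [-2·s + 4·t + 1, 4·s]].
At the point, J = [[-3.0000, -12.0000], [3.0000, 4.0000]] (det J = 24.0000).
Solving J·Δ = −F gives Δ = (0.8333, -0.6250).
Then the next iterate is (s, t)₁ = (1.8333, 0.3750).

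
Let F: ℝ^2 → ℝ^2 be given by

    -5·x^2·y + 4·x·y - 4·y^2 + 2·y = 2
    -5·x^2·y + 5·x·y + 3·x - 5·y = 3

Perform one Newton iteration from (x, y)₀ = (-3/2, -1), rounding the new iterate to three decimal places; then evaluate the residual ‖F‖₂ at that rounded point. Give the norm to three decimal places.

3.780

At (-3/2, -1): F = (9.250, 16.250).
Jacobian J = [[-10·x·y + 4·y, -5·x^2 + 4·x - 8·y + 2], [-10·x·y + 5·y + 3, -5·x^2 + 5·x - 5]].
At the point, J = [[-19.000, -7.250], [-17.000, -23.750]] (det J = 328.000).
Solving J·Δ = −F gives Δ = (0.311, 0.462).
Then the next iterate is (x, y)₁ = (-1.189, -0.538).
Re-evaluating at (-1.189, -0.538): F = (2.12786, 3.12432), so ‖F‖₂ = 3.780.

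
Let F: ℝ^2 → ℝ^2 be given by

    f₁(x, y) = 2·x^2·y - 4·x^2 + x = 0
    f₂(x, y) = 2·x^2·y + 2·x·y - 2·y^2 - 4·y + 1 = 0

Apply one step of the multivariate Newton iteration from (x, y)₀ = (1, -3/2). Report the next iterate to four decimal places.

(0.5167, -1.6417)

At (1, -3/2): F = (-6.0000, -3.5000).
Jacobian J = [[4·x·y - 8·x + 1, 2·x^2], [4·x·y + 2·y, 2·x^2 + 2·x - 4·y - 4]].
At the point, J = [[-13.0000, 2.0000], [-9.0000, 6.0000]] (det J = -60.0000).
Solving J·Δ = −F gives Δ = (-0.4833, -0.1417).
Then the next iterate is (x, y)₁ = (0.5167, -1.6417).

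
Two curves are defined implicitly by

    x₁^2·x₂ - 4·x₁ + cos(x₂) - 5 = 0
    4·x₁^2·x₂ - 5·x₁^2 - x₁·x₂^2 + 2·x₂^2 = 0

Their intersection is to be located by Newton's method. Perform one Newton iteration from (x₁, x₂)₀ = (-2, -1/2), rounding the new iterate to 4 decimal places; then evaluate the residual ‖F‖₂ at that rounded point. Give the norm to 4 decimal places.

6.7085

At (-2, -1/2): F = (1.877583, -27.0000).
Jacobian J = [[2·x₁·x₂ - 4, x₁^2 - sin(x₂)], [8·x₁·x₂ - 10·x₁ - x₂^2, 4·x₁^2 - 2·x₁·x₂ + 4·x₂]].
At the point, J = [[-2.0000, 4.479426], [27.7500, 12.0000]] (det J = -148.304059).
Solving J·Δ = −F gives Δ = (0.9674, 0.0128).
Then the next iterate is (x₁, x₂)₁ = (-1.0326, -0.4872).
Re-evaluating at (-1.0326, -0.4872): F = (-0.505436, -6.689417), so ‖F‖₂ = 6.7085.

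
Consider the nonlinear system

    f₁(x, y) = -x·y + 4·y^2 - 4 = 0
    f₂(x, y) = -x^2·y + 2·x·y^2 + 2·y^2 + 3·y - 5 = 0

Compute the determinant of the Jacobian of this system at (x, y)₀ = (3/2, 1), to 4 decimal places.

-4.2500

J = [[-y, -x + 8·y], [-2·x·y + 2·y^2, -x^2 + 4·x·y + 4·y + 3]].
At the point, J = [[-1.0000, 6.5000], [-1.0000, 10.7500]].
det J = -4.2500.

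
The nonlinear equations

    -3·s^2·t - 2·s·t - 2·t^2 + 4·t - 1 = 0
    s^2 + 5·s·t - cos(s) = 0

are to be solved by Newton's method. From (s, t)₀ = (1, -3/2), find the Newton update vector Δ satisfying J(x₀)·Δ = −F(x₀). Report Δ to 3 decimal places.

(-0.183, 1.238)

At (1, -3/2): F = (-4.000, -7.04030).
Jacobian J = [[-6·s·t - 2·t, -3·s^2 - 2·s - 4·t + 4], [2·s + 5·t + sin(s), 5·s]].
At the point, J = [[12.000, 5.000], [-4.65853, 5.000]] (det J = 83.29265).
Solving J·Δ = −F gives Δ = (-0.183, 1.238).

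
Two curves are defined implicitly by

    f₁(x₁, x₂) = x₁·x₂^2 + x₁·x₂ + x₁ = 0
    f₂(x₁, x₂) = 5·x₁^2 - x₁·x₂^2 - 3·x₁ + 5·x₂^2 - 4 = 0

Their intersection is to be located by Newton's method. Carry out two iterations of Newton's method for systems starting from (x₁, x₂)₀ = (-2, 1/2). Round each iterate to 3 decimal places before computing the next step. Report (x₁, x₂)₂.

(-0.729, -0.636)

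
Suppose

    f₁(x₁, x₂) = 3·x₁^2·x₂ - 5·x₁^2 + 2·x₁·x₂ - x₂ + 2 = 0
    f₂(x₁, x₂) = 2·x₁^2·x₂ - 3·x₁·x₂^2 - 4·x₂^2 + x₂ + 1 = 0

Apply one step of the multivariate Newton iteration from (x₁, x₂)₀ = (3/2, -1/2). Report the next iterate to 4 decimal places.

At (3/2, -1/2): F = (-13.6250, -3.8750).
Jacobian J = [[6·x₁·x₂ - 10·x₁ + 2·x₂, 3·x₁^2 + 2·x₁ - 1], [4·x₁·x₂ - 3·x₂^2, 2·x₁^2 - 6·x₁·x₂ - 8·x₂ + 1]].
At the point, J = [[-20.5000, 8.7500], [-3.7500, 14.0000]] (det J = -254.1875).
Solving J·Δ = −F gives Δ = (-0.6170, 0.1115).
Then the next iterate is (x₁, x₂)₁ = (0.8830, -0.3885).

(0.8830, -0.3885)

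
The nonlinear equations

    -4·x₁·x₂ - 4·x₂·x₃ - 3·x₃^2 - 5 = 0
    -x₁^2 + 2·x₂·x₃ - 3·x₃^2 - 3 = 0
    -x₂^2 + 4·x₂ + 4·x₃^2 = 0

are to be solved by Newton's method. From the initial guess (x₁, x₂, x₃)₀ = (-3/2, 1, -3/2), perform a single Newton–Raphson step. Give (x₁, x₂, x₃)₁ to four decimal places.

(-0.1638, 1.0074, -0.4988)

At (-3/2, 1, -3/2): F = (0.2500, -15.0000, 12.0000).
Jacobian J = [[-4·x₂, -4·x₁ - 4·x₃, -4·x₂ - 6·x₃], [-2·x₁, 2·x₃, 2·x₂ - 6·x₃], [0, -2·x₂ + 4, 8·x₃]].
At the point, J = [[-4.0000, 12.0000, 5.0000], [3.0000, -3.0000, 11.0000], [0.0000, 2.0000, -12.0000]] (det J = 406.0000).
Solving J·Δ = −F gives Δ = (1.3362, 0.0074, 1.0012).
Then the next iterate is (x₁, x₂, x₃)₁ = (-0.1638, 1.0074, -0.4988).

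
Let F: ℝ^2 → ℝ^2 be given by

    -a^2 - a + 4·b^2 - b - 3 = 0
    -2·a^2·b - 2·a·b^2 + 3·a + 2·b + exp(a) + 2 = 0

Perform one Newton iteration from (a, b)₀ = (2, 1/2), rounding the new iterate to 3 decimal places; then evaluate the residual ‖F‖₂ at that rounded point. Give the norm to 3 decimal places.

6.002

At (2, 1/2): F = (-8.500, 11.38906).
Jacobian J = [[-2·a - 1, 8·b - 1], [-4·a·b - 2·b^2 + exp(a) + 3, -2·a^2 - 4·a·b + 2]].
At the point, J = [[-5.000, 3.000], [5.88906, -10.000]] (det J = 32.33283).
Solving J·Δ = −F gives Δ = (-1.572, 0.213).
Then the next iterate is (a, b)₁ = (0.428, 0.713).
Re-evaluating at (0.428, 0.713): F = (-2.29071, 5.54780), so ‖F‖₂ = 6.002.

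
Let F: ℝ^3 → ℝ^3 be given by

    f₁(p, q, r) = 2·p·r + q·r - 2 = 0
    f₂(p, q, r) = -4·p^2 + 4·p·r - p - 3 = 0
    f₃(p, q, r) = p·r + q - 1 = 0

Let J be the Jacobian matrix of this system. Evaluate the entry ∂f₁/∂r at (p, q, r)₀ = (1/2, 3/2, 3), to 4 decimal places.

∂f₁/∂r = 2·p + q.
At (1/2, 3/2, 3) this is 2.5000.

2.5000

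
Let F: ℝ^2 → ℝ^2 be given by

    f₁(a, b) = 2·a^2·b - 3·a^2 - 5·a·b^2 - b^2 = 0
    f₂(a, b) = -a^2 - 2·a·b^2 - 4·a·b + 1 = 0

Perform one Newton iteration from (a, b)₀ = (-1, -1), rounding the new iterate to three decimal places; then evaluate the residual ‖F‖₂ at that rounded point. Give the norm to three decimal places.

0.338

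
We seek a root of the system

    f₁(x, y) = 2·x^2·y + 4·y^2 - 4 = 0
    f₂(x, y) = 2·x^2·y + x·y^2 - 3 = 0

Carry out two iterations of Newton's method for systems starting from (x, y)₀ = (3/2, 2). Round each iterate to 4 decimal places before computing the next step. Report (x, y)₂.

(1.3508, 0.7016)

At (3/2, 2): F = (21.0000, 12.0000).
Jacobian J = [[4·x·y, 2·x^2 + 8·y], [4·x·y + y^2, 2·x^2 + 2·x·y]].
At the point, J = [[12.0000, 20.5000], [16.0000, 10.5000]] (det J = -202.0000).
Solving J·Δ = −F gives Δ = (-0.1262, -0.9505).
Then the next iterate is (x, y)₁ = (1.3738, 1.0495).
Round to (1.3738, 1.0495) and repeat: F = (4.367299, 2.474671), J = [[5.767212, 12.170653], [6.868663, 6.658259]].
Δ = (-0.0230, -0.3479), so (x, y)₂ = (1.3508, 0.7016).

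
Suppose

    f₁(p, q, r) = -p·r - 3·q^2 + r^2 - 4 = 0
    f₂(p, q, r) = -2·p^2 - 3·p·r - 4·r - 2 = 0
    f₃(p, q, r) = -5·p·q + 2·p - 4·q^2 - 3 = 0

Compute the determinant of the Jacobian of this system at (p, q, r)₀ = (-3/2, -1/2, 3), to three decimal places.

J = [[-r, -6·q, -p + 2·r], [-4·p - 3·r, 0, -3·p - 4], [-5·q + 2, -5·p - 8·q, 0]].
At the point, J = [[-3.000, 3.000, 7.500], [-3.000, 0.000, 0.500], [4.500, 11.500, 0.000]].
det J = -234.750.

-234.750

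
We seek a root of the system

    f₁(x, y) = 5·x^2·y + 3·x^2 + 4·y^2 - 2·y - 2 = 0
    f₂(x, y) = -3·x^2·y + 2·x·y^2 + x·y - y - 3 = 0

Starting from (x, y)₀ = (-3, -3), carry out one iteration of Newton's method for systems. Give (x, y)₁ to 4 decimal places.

(-2.0699, -2.9455)

At (-3, -3): F = (-68.0000, 36.0000).
Jacobian J = [[10·x·y + 6·x, 5·x^2 + 8·y - 2], [-6·x·y + 2·y^2 + y, -3·x^2 + 4·x·y + x - 1]].
At the point, J = [[72.0000, 19.0000], [-39.0000, 5.0000]] (det J = 1101.0000).
Solving J·Δ = −F gives Δ = (0.9301, 0.0545).
Then the next iterate is (x, y)₁ = (-2.0699, -2.9455).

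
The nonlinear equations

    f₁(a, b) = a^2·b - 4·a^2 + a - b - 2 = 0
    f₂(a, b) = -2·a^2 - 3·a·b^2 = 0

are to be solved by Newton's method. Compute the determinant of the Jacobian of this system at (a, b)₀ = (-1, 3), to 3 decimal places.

54.000

J = [[2·a·b - 8·a + 1, a^2 - 1], [-4·a - 3·b^2, -6·a·b]].
At the point, J = [[3.000, 0.000], [-23.000, 18.000]].
det J = 54.000.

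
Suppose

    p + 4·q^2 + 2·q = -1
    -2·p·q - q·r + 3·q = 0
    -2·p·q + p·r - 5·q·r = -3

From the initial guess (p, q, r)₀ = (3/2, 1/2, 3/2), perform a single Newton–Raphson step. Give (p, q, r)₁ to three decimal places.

At (3/2, 1/2, 3/2): F = (4.500, -0.750, 0.000).
Jacobian J = [[1, 8·q + 2, 0], [-2·q, -2·p - r + 3, -q], [-2·q + r, -2·p - 5·r, p - 5·q]].
At the point, J = [[1.000, 6.000, 0.000], [-1.000, -1.500, -0.500], [0.500, -10.500, -1.000]] (det J = -11.250).
Solving J·Δ = −F gives Δ = (-1.900, -0.433, 3.600).
Then the next iterate is (p, q, r)₁ = (-0.400, 0.067, 5.100).

(-0.400, 0.067, 5.100)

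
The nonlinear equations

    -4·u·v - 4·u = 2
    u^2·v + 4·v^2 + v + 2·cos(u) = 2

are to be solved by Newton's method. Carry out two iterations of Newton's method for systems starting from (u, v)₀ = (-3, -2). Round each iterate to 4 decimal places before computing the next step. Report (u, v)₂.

(-1.2454, -0.8099)

At (-3, -2): F = (-14.0000, -7.979985).
Jacobian J = [[-4·v - 4, -4·u], [2·u·v - 2·sin(u), u^2 + 8·v + 1]].
At the point, J = [[4.0000, 12.0000], [12.282240, -6.0000]] (det J = -171.386880).
Solving J·Δ = −F gives Δ = (1.0489, 0.8170).
Then the next iterate is (u, v)₁ = (-1.9511, -1.1830).
Round to (-1.9511, -1.1830) and repeat: F = (-3.428205, -2.830883), J = [[0.7320, 7.8044], [6.473407, -4.657209]].
Δ = (0.7057, 0.3731), so (u, v)₂ = (-1.2454, -0.8099).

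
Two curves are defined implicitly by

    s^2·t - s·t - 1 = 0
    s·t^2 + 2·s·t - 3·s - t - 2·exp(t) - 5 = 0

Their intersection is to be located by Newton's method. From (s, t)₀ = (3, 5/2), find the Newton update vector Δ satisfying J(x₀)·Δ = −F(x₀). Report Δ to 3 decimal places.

At (3, 5/2): F = (14.000, -7.11499).
Jacobian J = [[2·s·t - t, s^2 - s], [t^2 + 2·t - 3, 2·s·t + 2·s - 2·exp(t) - 1]].
At the point, J = [[12.500, 6.000], [8.250, -4.36499]] (det J = -104.06235).
Solving J·Δ = −F gives Δ = (-0.177, -1.965).

(-0.177, -1.965)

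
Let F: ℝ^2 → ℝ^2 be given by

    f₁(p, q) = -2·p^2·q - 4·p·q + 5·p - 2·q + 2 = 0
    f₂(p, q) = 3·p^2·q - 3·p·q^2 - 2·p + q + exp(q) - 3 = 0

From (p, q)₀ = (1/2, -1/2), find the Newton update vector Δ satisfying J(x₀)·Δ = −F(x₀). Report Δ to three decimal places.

(-0.438, 0.721)

At (1/2, -1/2): F = (6.750, -4.64347).
Jacobian J = [[-4·p·q - 4·q + 5, -2·p^2 - 4·p - 2], [6·p·q - 3·q^2 - 2, 3·p^2 - 6·p·q + exp(q) + 1]].
At the point, J = [[8.000, -4.500], [-4.250, 3.85653]] (det J = 11.72725).
Solving J·Δ = −F gives Δ = (-0.438, 0.721).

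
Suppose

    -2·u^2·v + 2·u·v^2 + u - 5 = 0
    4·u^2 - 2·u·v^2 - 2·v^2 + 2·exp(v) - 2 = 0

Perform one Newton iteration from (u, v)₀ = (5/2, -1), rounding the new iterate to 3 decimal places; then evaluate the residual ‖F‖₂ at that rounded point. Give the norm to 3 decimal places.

At (5/2, -1): F = (15.000, 16.73576).
Jacobian J = [[-4·u·v + 2·v^2 + 1, -2·u^2 + 4·u·v], [8·u - 2·v^2, -4·u·v - 4·v + 2·exp(v)]].
At the point, J = [[13.000, -22.500], [18.000, 14.73576]] (det J = 596.56487).
Solving J·Δ = −F gives Δ = (-1.002, 0.088).
Then the next iterate is (u, v)₁ = (1.498, -0.912).
Re-evaluating at (1.498, -0.912): F = (3.08297, 3.62406), so ‖F‖₂ = 4.758.

4.758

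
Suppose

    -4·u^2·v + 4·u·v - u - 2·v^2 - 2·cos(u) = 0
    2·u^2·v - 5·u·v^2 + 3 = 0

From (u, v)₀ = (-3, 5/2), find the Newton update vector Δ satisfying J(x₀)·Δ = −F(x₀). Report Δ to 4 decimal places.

(1.2817, -0.6800)

At (-3, 5/2): F = (-127.520015, 141.7500).
Jacobian J = [[-8·u·v + 4·v + 2·sin(u) - 1, -4·u^2 + 4·u - 4·v], [4·u·v - 5·v^2, 2·u^2 - 10·u·v]].
At the point, J = [[68.717760, -58.0000], [-61.2500, 93.0000]] (det J = 2838.251679).
Solving J·Δ = −F gives Δ = (1.2817, -0.6800).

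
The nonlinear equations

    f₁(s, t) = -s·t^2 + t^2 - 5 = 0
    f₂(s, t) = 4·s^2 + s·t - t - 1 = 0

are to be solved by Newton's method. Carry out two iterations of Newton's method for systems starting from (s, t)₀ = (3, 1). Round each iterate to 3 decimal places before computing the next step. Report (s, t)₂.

(0.415, 9.083)

At (3, 1): F = (-7.000, 37.000).
Jacobian J = [[-t^2, -2·s·t + 2·t], [8·s + t, s - 1]].
At the point, J = [[-1.000, -4.000], [25.000, 2.000]] (det J = 98.000).
Solving J·Δ = −F gives Δ = (-1.367, -1.408).
Then the next iterate is (s, t)₁ = (1.633, -0.408).
Round to (1.633, -0.408) and repeat: F = (-5.10537, 9.40849), J = [[-0.16646, 0.51653], [12.656, 0.633]].
Δ = (-1.218, 9.491), so (s, t)₂ = (0.415, 9.083).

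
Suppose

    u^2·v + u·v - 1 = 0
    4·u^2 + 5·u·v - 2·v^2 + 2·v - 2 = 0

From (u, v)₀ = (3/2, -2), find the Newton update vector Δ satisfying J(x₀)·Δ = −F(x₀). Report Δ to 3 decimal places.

(-0.500, 1.200)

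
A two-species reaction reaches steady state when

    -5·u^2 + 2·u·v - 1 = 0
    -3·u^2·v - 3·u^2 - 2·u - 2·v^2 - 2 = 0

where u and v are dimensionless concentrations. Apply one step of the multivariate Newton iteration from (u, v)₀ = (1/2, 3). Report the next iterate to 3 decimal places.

(-11.050, 13.800)

At (1/2, 3): F = (0.750, -24.000).
Jacobian J = [[-10·u + 2·v, 2·u], [-6·u·v - 6·u - 2, -3·u^2 - 4·v]].
At the point, J = [[1.000, 1.000], [-14.000, -12.750]] (det J = 1.250).
Solving J·Δ = −F gives Δ = (-11.550, 10.800).
Then the next iterate is (u, v)₁ = (-11.050, 13.800).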